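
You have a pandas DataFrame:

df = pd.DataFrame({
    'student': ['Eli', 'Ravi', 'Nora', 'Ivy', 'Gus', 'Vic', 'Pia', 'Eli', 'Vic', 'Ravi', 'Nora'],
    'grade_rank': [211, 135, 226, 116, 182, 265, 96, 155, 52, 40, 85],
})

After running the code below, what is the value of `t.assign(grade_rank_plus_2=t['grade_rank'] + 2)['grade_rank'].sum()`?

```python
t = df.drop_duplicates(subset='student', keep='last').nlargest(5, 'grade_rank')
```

drop duplicate student (keep=last):
   student  grade_rank
3      Ivy         116
4      Gus         182
6      Pia          96
7      Eli         155
8      Vic          52
9     Ravi          40
10    Nora          85
take 5 rows with largest grade_rank:
   student  grade_rank
4      Gus         182
7      Eli         155
3      Ivy         116
6      Pia          96
10    Nora          85
add column grade_rank_plus_2 = t['grade_rank'] + 2:
   student  grade_rank  grade_rank_plus_2
4      Gus         182                184
7      Eli         155                157
3      Ivy         116                118
6      Pia          96                 98
10    Nora          85                 87

634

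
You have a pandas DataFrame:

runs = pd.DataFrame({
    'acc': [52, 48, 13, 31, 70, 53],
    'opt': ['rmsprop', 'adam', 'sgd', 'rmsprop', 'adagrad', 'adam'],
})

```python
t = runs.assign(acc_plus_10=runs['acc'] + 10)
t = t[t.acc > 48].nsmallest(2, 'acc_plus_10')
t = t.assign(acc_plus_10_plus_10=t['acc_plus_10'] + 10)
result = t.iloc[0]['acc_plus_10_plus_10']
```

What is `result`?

72

add column acc_plus_10 = runs['acc'] + 10:
   acc      opt  acc_plus_10
0   52  rmsprop           62
1   48     adam           58
2   13      sgd           23
3   31  rmsprop           41
4   70  adagrad           80
5   53     adam           63
filter rows where acc > 48:
   acc      opt  acc_plus_10
0   52  rmsprop           62
4   70  adagrad           80
5   53     adam           63
take 2 rows with smallest acc_plus_10:
   acc      opt  acc_plus_10
0   52  rmsprop           62
5   53     adam           63
add column acc_plus_10_plus_10 = t['acc_plus_10'] + 10:
   acc      opt  acc_plus_10  acc_plus_10_plus_10
0   52  rmsprop           62                   72
5   53     adam           63                   73
Taking the value at position 0, column 'acc_plus_10_plus_10' gives 72.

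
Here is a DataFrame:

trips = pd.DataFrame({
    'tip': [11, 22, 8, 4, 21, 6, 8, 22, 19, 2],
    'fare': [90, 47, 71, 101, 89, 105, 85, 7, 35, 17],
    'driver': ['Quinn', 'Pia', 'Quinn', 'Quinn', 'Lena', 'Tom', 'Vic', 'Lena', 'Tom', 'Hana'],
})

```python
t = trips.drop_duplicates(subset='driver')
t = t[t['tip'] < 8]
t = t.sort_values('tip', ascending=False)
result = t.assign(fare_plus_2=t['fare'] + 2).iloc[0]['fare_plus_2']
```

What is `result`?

drop duplicate driver (keep=first):
   tip  fare driver
0   11    90  Quinn
1   22    47    Pia
4   21    89   Lena
5    6   105    Tom
6    8    85    Vic
9    2    17   Hana
filter rows where tip < 8:
   tip  fare driver
5    6   105    Tom
9    2    17   Hana
sort by tip descending:
   tip  fare driver
5    6   105    Tom
9    2    17   Hana
add column fare_plus_2 = t['fare'] + 2:
   tip  fare driver  fare_plus_2
5    6   105    Tom          107
9    2    17   Hana           19
value at position 0, column 'fare_plus_2' → 107

107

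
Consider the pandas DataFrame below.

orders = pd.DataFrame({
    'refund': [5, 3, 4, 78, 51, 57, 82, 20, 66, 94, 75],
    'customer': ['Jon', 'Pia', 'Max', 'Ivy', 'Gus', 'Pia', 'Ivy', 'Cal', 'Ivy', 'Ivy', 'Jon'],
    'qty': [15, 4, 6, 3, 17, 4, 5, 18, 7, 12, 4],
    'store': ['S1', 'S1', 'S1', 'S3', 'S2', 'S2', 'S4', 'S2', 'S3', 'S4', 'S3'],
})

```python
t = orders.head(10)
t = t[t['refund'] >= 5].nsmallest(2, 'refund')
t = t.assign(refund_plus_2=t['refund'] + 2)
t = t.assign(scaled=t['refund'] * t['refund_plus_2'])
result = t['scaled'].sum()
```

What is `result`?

475

take first 10 rows:
   refund customer  qty store
0       5      Jon   15    S1
1       3      Pia    4    S1
2       4      Max    6    S1
3      78      Ivy    3    S3
4      51      Gus   17    S2
5      57      Pia    4    S2
6      82      Ivy    5    S4
7      20      Cal   18    S2
8      66      Ivy    7    S3
9      94      Ivy   12    S4
filter rows where refund >= 5:
   refund customer  qty store
0       5      Jon   15    S1
3      78      Ivy    3    S3
4      51      Gus   17    S2
5      57      Pia    4    S2
6      82      Ivy    5    S4
7      20      Cal   18    S2
8      66      Ivy    7    S3
9      94      Ivy   12    S4
take 2 rows with smallest refund:
   refund customer  qty store
0       5      Jon   15    S1
7      20      Cal   18    S2
add column refund_plus_2 = t['refund'] + 2:
   refund customer  qty store  refund_plus_2
0       5      Jon   15    S1              7
7      20      Cal   18    S2             22
add column scaled = t['refund'] * t['refund_plus_2']:
   refund customer  qty store  refund_plus_2  scaled
0       5      Jon   15    S1              7      35
7      20      Cal   18    S2             22     440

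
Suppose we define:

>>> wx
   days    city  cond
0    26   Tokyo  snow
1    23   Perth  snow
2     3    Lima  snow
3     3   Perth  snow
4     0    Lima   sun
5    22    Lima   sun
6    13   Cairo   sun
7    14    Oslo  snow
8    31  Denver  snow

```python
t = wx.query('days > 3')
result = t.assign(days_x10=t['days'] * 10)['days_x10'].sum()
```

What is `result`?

1290

filter rows where days > 3:
   days    city  cond
0    26   Tokyo  snow
1    23   Perth  snow
5    22    Lima   sun
6    13   Cairo   sun
7    14    Oslo  snow
8    31  Denver  snow
add column days_x10 = t['days'] * 10:
   days    city  cond  days_x10
0    26   Tokyo  snow       260
1    23   Perth  snow       230
5    22    Lima   sun       220
6    13   Cairo   sun       130
7    14    Oslo  snow       140
8    31  Denver  snow       310
So sum() = 1290.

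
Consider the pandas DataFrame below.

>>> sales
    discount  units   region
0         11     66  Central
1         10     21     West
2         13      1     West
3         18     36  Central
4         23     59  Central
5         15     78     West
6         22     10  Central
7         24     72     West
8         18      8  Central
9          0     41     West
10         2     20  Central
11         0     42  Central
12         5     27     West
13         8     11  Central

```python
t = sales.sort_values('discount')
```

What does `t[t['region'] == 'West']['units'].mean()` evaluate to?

40.0

sort by discount:
    discount  units   region
9          0     41     West
11         0     42  Central
10         2     20  Central
12         5     27     West
13         8     11  Central
1         10     21     West
0         11     66  Central
2         13      1     West
5         15     78     West
3         18     36  Central
8         18      8  Central
6         22     10  Central
4         23     59  Central
7         24     72     West
filter rows where region == 'West':
    discount  units region
9          0     41   West
12         5     27   West
1         10     21   West
2         13      1   West
5         15     78   West
7         24     72   West
Finally, mean of column 'units' = 40.0.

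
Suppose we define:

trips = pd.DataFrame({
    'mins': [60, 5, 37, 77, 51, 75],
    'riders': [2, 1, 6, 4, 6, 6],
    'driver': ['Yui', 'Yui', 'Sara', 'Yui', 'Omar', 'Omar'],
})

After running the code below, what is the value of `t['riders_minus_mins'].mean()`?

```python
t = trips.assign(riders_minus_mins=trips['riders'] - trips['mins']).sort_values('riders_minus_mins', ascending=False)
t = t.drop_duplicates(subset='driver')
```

add column riders_minus_mins = trips['riders'] - trips['mins']:
   mins  riders driver  riders_minus_mins
0    60       2    Yui                -58
1     5       1    Yui                 -4
2    37       6   Sara                -31
3    77       4    Yui                -73
4    51       6   Omar                -45
5    75       6   Omar                -69
sort by riders_minus_mins descending:
   mins  riders driver  riders_minus_mins
1     5       1    Yui                 -4
2    37       6   Sara                -31
4    51       6   Omar                -45
0    60       2    Yui                -58
5    75       6   Omar                -69
3    77       4    Yui                -73
drop duplicate driver (keep=first):
   mins  riders driver  riders_minus_mins
1     5       1    Yui                 -4
2    37       6   Sara                -31
4    51       6   Omar                -45
Then the mean of column 'riders_minus_mins': -26.6666666667

-26.6666666667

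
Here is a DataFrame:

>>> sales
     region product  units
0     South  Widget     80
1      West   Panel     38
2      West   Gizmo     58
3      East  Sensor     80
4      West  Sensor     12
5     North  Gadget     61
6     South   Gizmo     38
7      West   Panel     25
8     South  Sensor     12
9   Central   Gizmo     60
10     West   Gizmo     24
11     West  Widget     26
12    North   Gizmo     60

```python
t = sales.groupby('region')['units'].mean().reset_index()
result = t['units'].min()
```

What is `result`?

30.5

group by region, mean of units:
region
Central    60.000000
East       80.000000
North      60.500000
South      43.333333
West       30.500000
Name: units, dtype: float64
reset_index():
    region      units
0  Central  60.000000
1     East  80.000000
2    North  60.500000
3    South  43.333333
4     West  30.500000
Hence 30.5.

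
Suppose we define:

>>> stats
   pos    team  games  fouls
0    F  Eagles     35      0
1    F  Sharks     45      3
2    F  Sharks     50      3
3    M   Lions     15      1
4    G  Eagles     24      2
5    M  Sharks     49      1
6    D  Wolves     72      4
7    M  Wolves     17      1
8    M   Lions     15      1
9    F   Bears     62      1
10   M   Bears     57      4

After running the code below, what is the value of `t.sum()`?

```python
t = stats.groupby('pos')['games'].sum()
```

group by pos, sum of games:
pos
D     72
F    192
G     24
M    153
Name: games, dtype: int64
Hence 441.

441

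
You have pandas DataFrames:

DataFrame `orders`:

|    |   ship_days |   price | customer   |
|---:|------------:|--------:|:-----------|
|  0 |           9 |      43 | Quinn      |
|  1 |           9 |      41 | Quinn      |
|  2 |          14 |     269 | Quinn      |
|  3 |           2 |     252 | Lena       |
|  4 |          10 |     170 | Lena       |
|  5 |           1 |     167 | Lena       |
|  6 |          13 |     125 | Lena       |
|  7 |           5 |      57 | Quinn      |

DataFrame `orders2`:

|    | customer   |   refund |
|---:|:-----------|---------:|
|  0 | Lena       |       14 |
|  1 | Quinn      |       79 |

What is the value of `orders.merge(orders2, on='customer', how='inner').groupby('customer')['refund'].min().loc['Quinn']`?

79

merge on 'customer' (how='inner') → 8 rows:
   ship_days  price customer  refund
0          9     43    Quinn      79
1          9     41    Quinn      79
2         14    269    Quinn      79
3          2    252     Lena      14
4         10    170     Lena      14
5          1    167     Lena      14
6         13    125     Lena      14
7          5     57    Quinn      79
group by customer, min of refund:
customer
Lena     14
Quinn    79
Name: refund, dtype: int64
Finally, value at index 'Quinn' = 79.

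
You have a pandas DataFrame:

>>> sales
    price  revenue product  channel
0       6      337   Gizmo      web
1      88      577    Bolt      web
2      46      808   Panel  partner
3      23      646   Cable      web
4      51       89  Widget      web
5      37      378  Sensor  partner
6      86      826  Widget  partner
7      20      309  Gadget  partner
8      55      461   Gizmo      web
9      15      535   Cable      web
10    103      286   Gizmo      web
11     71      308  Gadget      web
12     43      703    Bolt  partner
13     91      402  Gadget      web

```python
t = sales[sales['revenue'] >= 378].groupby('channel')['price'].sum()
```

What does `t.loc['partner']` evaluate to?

filter rows where revenue >= 378:
    price  revenue product  channel
1      88      577    Bolt      web
2      46      808   Panel  partner
3      23      646   Cable      web
5      37      378  Sensor  partner
6      86      826  Widget  partner
8      55      461   Gizmo      web
9      15      535   Cable      web
12     43      703    Bolt  partner
13     91      402  Gadget      web
group by channel, sum of price:
channel
partner    212
web        272
Name: price, dtype: int64
Then the value at index 'partner': 212

212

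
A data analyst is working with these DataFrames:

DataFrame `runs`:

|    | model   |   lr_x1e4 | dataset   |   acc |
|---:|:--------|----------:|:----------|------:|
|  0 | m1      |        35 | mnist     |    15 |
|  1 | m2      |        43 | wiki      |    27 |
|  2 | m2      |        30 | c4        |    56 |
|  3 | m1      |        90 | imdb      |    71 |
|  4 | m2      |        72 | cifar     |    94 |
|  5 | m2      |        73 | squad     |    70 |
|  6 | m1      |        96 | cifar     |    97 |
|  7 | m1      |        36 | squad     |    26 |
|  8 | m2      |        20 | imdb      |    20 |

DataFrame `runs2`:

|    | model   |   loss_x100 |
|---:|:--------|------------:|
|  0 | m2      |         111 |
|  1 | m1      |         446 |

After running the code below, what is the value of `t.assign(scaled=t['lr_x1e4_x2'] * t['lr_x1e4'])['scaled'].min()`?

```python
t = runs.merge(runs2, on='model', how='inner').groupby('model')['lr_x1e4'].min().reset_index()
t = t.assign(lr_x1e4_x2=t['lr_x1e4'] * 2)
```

800

merge on 'model' (how='inner') → 9 rows:
  model  lr_x1e4 dataset  acc  loss_x100
0    m1       35   mnist   15        446
1    m2       43    wiki   27        111
2    m2       30      c4   56        111
3    m1       90    imdb   71        446
4    m2       72   cifar   94        111
5    m2       73   squad   70        111
6    m1       96   cifar   97        446
7    m1       36   squad   26        446
8    m2       20    imdb   20        111
group by model, min of lr_x1e4:
model
m1    35
m2    20
Name: lr_x1e4, dtype: int64
reset_index():
  model  lr_x1e4
0    m1       35
1    m2       20
add column lr_x1e4_x2 = t['lr_x1e4'] * 2:
  model  lr_x1e4  lr_x1e4_x2
0    m1       35          70
1    m2       20          40
add column scaled = t['lr_x1e4_x2'] * t['lr_x1e4']:
  model  lr_x1e4  lr_x1e4_x2  scaled
0    m1       35          70    2450
1    m2       20          40     800
The min of column 'scaled' is 800.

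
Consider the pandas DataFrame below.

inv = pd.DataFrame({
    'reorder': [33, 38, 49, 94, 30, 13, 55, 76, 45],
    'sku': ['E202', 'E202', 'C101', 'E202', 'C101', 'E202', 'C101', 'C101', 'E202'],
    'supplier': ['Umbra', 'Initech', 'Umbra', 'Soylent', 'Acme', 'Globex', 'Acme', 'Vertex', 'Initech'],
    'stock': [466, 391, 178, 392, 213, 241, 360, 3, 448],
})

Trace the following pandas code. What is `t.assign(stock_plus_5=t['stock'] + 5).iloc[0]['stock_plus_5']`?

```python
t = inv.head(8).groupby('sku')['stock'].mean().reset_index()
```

193.5

take first 8 rows:
   reorder   sku supplier  stock
0       33  E202    Umbra    466
1       38  E202  Initech    391
2       49  C101    Umbra    178
3       94  E202  Soylent    392
4       30  C101     Acme    213
5       13  E202   Globex    241
6       55  C101     Acme    360
7       76  C101   Vertex      3
group by sku, mean of stock:
sku
C101    188.5
E202    372.5
Name: stock, dtype: float64
reset_index():
    sku  stock
0  C101  188.5
1  E202  372.5
add column stock_plus_5 = t['stock'] + 5:
    sku  stock  stock_plus_5
0  C101  188.5         193.5
1  E202  372.5         377.5
So iloc[0]['stock_plus_5'] = 193.5.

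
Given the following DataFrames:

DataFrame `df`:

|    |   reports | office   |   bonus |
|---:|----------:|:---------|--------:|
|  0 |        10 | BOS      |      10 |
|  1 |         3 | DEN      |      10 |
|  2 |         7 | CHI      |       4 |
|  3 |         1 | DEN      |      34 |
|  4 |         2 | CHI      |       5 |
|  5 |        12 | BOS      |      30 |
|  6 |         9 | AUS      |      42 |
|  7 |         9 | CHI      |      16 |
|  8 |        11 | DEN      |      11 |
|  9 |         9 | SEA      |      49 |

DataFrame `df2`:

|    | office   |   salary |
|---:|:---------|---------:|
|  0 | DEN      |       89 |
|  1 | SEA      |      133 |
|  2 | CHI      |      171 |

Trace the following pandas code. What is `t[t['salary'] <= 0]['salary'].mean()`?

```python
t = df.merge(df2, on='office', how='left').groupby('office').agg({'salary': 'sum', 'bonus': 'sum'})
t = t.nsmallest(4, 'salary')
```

merge on 'office' (how='left') → 10 rows:
   reports office  bonus  salary
0       10    BOS     10     NaN
1        3    DEN     10    89.0
2        7    CHI      4   171.0
3        1    DEN     34    89.0
4        2    CHI      5   171.0
5       12    BOS     30     NaN
6        9    AUS     42     NaN
7        9    CHI     16   171.0
8       11    DEN     11    89.0
9        9    SEA     49   133.0
group by office: sum(salary), sum(bonus):
        salary  bonus
office               
AUS        0.0     42
BOS        0.0     40
CHI      513.0     25
DEN      267.0     55
SEA      133.0     49
take 4 rows with smallest salary:
        salary  bonus
office               
AUS        0.0     42
BOS        0.0     40
SEA      133.0     49
DEN      267.0     55
filter rows where salary <= 0:
        salary  bonus
office               
AUS        0.0     42
BOS        0.0     40
So mean() = 0.0.

0.0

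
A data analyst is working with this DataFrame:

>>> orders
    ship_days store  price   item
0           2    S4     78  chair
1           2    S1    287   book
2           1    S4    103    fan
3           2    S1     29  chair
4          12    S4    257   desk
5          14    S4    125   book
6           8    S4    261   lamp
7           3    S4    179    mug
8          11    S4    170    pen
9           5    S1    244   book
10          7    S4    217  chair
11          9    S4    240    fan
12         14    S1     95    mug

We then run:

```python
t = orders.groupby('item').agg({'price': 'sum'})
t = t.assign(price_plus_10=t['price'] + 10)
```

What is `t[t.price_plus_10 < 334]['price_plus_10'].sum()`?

1002

group by item, sum of price:
       price
item        
book     656
chair    324
desk     257
fan      343
lamp     261
mug      274
pen      170
add column price_plus_10 = t['price'] + 10:
       price  price_plus_10
item                       
book     656            666
chair    324            334
desk     257            267
fan      343            353
lamp     261            271
mug      274            284
pen      170            180
filter rows where price_plus_10 < 334:
      price  price_plus_10
item                      
desk    257            267
lamp    261            271
mug     274            284
pen     170            180
Reading off the sum of column 'price_plus_10', we get 1002.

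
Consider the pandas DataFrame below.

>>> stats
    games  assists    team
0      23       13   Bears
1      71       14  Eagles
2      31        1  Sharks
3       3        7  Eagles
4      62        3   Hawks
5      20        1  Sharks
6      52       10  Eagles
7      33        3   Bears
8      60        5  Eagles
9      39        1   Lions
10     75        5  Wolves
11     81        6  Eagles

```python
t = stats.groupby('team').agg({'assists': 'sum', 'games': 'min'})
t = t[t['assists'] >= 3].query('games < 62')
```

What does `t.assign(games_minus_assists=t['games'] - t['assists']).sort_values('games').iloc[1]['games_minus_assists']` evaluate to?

7

group by team: sum(assists), min(games):
        assists  games
team                  
Bears        16     23
Eagles       42      3
Hawks         3     62
Lions         1     39
Sharks        2     20
Wolves        5     75
filter rows where assists >= 3:
        assists  games
team                  
Bears        16     23
Eagles       42      3
Hawks         3     62
Wolves        5     75
filter rows where games < 62:
        assists  games
team                  
Bears        16     23
Eagles       42      3
add column games_minus_assists = t['games'] - t['assists']:
        assists  games  games_minus_assists
team                                       
Bears        16     23                    7
Eagles       42      3                  -39
sort by games:
        assists  games  games_minus_assists
team                                       
Eagles       42      3                  -39
Bears        16     23                    7
Then the value at position 1, column 'games_minus_assists': 7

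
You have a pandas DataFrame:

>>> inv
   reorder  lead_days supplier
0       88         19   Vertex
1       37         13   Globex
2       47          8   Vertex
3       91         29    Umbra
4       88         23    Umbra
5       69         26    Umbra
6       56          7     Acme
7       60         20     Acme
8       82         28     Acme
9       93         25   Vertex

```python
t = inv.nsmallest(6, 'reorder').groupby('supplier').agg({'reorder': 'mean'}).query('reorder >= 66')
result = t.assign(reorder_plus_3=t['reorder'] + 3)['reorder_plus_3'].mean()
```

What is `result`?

take 6 rows with smallest reorder:
   reorder  lead_days supplier
1       37         13   Globex
2       47          8   Vertex
6       56          7     Acme
7       60         20     Acme
5       69         26    Umbra
8       82         28     Acme
group by supplier, mean of reorder:
          reorder
supplier         
Acme         66.0
Globex       37.0
Umbra        69.0
Vertex       47.0
filter rows where reorder >= 66:
          reorder
supplier         
Acme         66.0
Umbra        69.0
add column reorder_plus_3 = t['reorder'] + 3:
          reorder  reorder_plus_3
supplier                         
Acme         66.0            69.0
Umbra        69.0            72.0
Then the mean of column 'reorder_plus_3': 70.5

70.5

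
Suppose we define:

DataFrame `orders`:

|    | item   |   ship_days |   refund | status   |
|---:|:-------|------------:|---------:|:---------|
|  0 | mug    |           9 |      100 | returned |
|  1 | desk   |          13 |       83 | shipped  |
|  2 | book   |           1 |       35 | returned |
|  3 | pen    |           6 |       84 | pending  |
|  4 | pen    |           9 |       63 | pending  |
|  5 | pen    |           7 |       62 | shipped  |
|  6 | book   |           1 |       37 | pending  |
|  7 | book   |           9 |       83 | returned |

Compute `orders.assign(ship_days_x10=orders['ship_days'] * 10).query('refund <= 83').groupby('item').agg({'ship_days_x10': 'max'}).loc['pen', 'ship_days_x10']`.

90

add column ship_days_x10 = orders['ship_days'] * 10:
   item  ship_days  refund    status  ship_days_x10
0   mug          9     100  returned             90
1  desk         13      83   shipped            130
2  book          1      35  returned             10
3   pen          6      84   pending             60
4   pen          9      63   pending             90
5   pen          7      62   shipped             70
6  book          1      37   pending             10
7  book          9      83  returned             90
filter rows where refund <= 83:
   item  ship_days  refund    status  ship_days_x10
1  desk         13      83   shipped            130
2  book          1      35  returned             10
4   pen          9      63   pending             90
5   pen          7      62   shipped             70
6  book          1      37   pending             10
7  book          9      83  returned             90
group by item, max of ship_days_x10:
      ship_days_x10
item               
book             90
desk            130
pen              90
Then the value at row 'pen', column 'ship_days_x10': 90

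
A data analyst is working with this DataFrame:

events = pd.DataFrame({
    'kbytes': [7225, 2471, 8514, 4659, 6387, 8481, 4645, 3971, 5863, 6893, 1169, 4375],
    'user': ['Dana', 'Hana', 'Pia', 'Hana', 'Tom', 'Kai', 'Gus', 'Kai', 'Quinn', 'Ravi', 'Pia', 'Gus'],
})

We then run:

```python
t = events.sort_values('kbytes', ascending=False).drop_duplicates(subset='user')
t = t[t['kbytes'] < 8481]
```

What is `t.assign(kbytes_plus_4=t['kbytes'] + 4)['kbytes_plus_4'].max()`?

sort by kbytes descending:
    kbytes   user
2     8514    Pia
5     8481    Kai
0     7225   Dana
9     6893   Ravi
4     6387    Tom
8     5863  Quinn
3     4659   Hana
6     4645    Gus
11    4375    Gus
7     3971    Kai
1     2471   Hana
10    1169    Pia
drop duplicate user (keep=first):
   kbytes   user
2    8514    Pia
5    8481    Kai
0    7225   Dana
9    6893   Ravi
4    6387    Tom
8    5863  Quinn
3    4659   Hana
6    4645    Gus
filter rows where kbytes < 8481:
   kbytes   user
0    7225   Dana
9    6893   Ravi
4    6387    Tom
8    5863  Quinn
3    4659   Hana
6    4645    Gus
add column kbytes_plus_4 = t['kbytes'] + 4:
   kbytes   user  kbytes_plus_4
0    7225   Dana           7229
9    6893   Ravi           6897
4    6387    Tom           6391
8    5863  Quinn           5867
3    4659   Hana           4663
6    4645    Gus           4649

7229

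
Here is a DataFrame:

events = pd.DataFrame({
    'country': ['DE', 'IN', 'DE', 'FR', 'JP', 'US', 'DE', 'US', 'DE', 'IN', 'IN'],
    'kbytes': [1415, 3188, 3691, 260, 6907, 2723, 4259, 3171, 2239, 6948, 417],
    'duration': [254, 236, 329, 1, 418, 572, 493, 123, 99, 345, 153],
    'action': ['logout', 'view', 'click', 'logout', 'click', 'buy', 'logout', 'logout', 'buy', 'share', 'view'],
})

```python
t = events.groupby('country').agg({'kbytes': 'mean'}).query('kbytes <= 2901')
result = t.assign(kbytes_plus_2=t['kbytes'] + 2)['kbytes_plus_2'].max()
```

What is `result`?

2903.0

group by country, mean of kbytes:
              kbytes
country             
DE       2901.000000
FR        260.000000
IN       3517.666667
JP       6907.000000
US       2947.000000
filter rows where kbytes <= 2901:
         kbytes
country        
DE       2901.0
FR        260.0
add column kbytes_plus_2 = t['kbytes'] + 2:
         kbytes  kbytes_plus_2
country                       
DE       2901.0         2903.0
FR        260.0          262.0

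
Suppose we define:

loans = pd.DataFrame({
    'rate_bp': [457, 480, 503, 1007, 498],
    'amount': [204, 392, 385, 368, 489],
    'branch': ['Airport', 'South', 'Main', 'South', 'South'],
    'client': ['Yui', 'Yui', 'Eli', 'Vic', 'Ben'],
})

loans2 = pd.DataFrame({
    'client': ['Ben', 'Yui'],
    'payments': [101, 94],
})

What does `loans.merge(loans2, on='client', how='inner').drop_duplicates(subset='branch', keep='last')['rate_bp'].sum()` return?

merge on 'client' (how='inner') → 3 rows:
   rate_bp  amount   branch client  payments
0      457     204  Airport    Yui        94
1      480     392    South    Yui        94
2      498     489    South    Ben       101
drop duplicate branch (keep=last):
   rate_bp  amount   branch client  payments
0      457     204  Airport    Yui        94
2      498     489    South    Ben       101

955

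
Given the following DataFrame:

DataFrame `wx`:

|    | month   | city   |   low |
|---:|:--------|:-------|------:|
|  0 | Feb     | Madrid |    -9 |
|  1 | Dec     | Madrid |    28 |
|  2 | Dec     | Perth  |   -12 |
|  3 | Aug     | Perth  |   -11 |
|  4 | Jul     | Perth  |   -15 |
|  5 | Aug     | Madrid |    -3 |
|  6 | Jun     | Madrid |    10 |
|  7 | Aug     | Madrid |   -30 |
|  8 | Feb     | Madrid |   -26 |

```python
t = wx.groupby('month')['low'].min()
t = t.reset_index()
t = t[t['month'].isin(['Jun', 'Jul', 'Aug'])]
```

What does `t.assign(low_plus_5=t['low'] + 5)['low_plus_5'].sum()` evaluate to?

group by month, min of low:
month
Aug   -30
Dec   -12
Feb   -26
Jul   -15
Jun    10
Name: low, dtype: int64
reset_index():
  month  low
0   Aug  -30
1   Dec  -12
2   Feb  -26
3   Jul  -15
4   Jun   10
filter rows where month in ['Jun', 'Jul', 'Aug']:
  month  low
0   Aug  -30
3   Jul  -15
4   Jun   10
add column low_plus_5 = t['low'] + 5:
  month  low  low_plus_5
0   Aug  -30         -25
3   Jul  -15         -10
4   Jun   10          15
Hence -20.

-20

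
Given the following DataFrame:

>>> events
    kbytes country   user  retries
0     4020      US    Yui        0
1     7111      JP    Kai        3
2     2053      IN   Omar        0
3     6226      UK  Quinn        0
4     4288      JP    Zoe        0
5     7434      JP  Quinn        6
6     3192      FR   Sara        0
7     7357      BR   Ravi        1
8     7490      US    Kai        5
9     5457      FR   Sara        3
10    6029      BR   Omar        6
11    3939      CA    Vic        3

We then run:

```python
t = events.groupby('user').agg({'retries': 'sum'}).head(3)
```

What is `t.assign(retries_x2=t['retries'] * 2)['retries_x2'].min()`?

12

group by user, sum of retries:
       retries
user          
Kai          8
Omar         6
Quinn        6
Ravi         1
Sara         3
Vic          3
Yui          0
Zoe          0
take first 3 rows:
       retries
user          
Kai          8
Omar         6
Quinn        6
add column retries_x2 = t['retries'] * 2:
       retries  retries_x2
user                      
Kai          8          16
Omar         6          12
Quinn        6          12
So min() = 12.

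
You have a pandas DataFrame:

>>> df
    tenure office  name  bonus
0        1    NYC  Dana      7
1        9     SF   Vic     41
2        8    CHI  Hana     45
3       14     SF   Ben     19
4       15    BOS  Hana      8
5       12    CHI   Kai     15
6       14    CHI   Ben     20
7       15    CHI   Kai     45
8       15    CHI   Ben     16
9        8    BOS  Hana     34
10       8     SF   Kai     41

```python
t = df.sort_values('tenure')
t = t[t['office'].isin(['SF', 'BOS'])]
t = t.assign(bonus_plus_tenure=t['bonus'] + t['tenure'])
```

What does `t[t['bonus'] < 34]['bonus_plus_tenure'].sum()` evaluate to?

56

sort by tenure:
    tenure office  name  bonus
0        1    NYC  Dana      7
2        8    CHI  Hana     45
9        8    BOS  Hana     34
10       8     SF   Kai     41
1        9     SF   Vic     41
5       12    CHI   Kai     15
3       14     SF   Ben     19
6       14    CHI   Ben     20
4       15    BOS  Hana      8
7       15    CHI   Kai     45
8       15    CHI   Ben     16
filter rows where office in ['SF', 'BOS']:
    tenure office  name  bonus
9        8    BOS  Hana     34
10       8     SF   Kai     41
1        9     SF   Vic     41
3       14     SF   Ben     19
4       15    BOS  Hana      8
add column bonus_plus_tenure = t['bonus'] + t['tenure']:
    tenure office  name  bonus  bonus_plus_tenure
9        8    BOS  Hana     34                 42
10       8     SF   Kai     41                 49
1        9     SF   Vic     41                 50
3       14     SF   Ben     19                 33
4       15    BOS  Hana      8                 23
filter rows where bonus < 34:
   tenure office  name  bonus  bonus_plus_tenure
3      14     SF   Ben     19                 33
4      15    BOS  Hana      8                 23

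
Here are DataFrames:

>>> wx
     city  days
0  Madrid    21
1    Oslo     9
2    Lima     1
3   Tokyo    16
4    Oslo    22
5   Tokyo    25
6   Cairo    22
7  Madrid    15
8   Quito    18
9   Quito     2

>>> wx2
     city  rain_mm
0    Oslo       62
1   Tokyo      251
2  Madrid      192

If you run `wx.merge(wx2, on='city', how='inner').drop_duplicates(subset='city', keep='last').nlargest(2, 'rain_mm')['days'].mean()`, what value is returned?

merge on 'city' (how='inner') → 6 rows:
     city  days  rain_mm
0  Madrid    21      192
1    Oslo     9       62
2   Tokyo    16      251
3    Oslo    22       62
4   Tokyo    25      251
5  Madrid    15      192
drop duplicate city (keep=last):
     city  days  rain_mm
3    Oslo    22       62
4   Tokyo    25      251
5  Madrid    15      192
take 2 rows with largest rain_mm:
     city  days  rain_mm
4   Tokyo    25      251
5  Madrid    15      192
Taking the mean of column 'days' gives 20.0.

20.0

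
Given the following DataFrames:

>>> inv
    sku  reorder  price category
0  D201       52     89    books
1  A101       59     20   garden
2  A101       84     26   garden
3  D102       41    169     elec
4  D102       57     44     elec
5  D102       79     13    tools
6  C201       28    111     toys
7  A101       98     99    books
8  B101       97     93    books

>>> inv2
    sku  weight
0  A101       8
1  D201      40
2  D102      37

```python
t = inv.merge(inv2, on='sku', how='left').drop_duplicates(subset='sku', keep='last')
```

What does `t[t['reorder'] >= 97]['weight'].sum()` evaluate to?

8.0

merge on 'sku' (how='left') → 9 rows:
    sku  reorder  price category  weight
0  D201       52     89    books    40.0
1  A101       59     20   garden     8.0
2  A101       84     26   garden     8.0
3  D102       41    169     elec    37.0
4  D102       57     44     elec    37.0
5  D102       79     13    tools    37.0
6  C201       28    111     toys     NaN
7  A101       98     99    books     8.0
8  B101       97     93    books     NaN
drop duplicate sku (keep=last):
    sku  reorder  price category  weight
0  D201       52     89    books    40.0
5  D102       79     13    tools    37.0
6  C201       28    111     toys     NaN
7  A101       98     99    books     8.0
8  B101       97     93    books     NaN
filter rows where reorder >= 97:
    sku  reorder  price category  weight
7  A101       98     99    books     8.0
8  B101       97     93    books     NaN
Taking the sum of column 'weight' gives 8.0.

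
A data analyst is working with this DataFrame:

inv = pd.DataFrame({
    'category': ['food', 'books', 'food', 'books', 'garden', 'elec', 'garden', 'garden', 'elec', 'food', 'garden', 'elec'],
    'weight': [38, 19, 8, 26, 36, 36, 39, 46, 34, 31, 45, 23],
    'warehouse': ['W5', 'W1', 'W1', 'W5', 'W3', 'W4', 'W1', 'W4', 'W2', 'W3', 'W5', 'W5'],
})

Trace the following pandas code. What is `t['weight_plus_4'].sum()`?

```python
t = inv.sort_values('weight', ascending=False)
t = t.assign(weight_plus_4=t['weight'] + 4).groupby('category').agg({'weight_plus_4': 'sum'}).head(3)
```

sort by weight descending:
   category  weight warehouse
7    garden      46        W4
10   garden      45        W5
6    garden      39        W1
0      food      38        W5
4    garden      36        W3
5      elec      36        W4
8      elec      34        W2
9      food      31        W3
3     books      26        W5
11     elec      23        W5
1     books      19        W1
2      food       8        W1
add column weight_plus_4 = t['weight'] + 4:
   category  weight warehouse  weight_plus_4
7    garden      46        W4             50
10   garden      45        W5             49
6    garden      39        W1             43
0      food      38        W5             42
4    garden      36        W3             40
5      elec      36        W4             40
8      elec      34        W2             38
9      food      31        W3             35
3     books      26        W5             30
11     elec      23        W5             27
1     books      19        W1             23
2      food       8        W1             12
group by category, sum of weight_plus_4:
          weight_plus_4
category               
books                53
elec                105
food                 89
garden              182
take first 3 rows:
          weight_plus_4
category               
books                53
elec                105
food                 89
sum of column 'weight_plus_4' → 247

247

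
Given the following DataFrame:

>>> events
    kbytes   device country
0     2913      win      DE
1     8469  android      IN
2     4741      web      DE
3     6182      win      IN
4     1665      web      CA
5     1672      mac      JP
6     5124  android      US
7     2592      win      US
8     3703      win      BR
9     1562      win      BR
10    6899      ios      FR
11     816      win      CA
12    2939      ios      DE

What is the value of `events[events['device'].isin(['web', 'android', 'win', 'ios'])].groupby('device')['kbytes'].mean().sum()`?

17879.8333333

filter rows where device in ['web', 'android', 'win', 'ios']:
    kbytes   device country
0     2913      win      DE
1     8469  android      IN
2     4741      web      DE
3     6182      win      IN
4     1665      web      CA
6     5124  android      US
7     2592      win      US
8     3703      win      BR
9     1562      win      BR
10    6899      ios      FR
11     816      win      CA
12    2939      ios      DE
group by device, mean of kbytes:
device
android    6796.500000
ios        4919.000000
web        3203.000000
win        2961.333333
Name: kbytes, dtype: float64
Then the sum of the resulting series: 17879.8333333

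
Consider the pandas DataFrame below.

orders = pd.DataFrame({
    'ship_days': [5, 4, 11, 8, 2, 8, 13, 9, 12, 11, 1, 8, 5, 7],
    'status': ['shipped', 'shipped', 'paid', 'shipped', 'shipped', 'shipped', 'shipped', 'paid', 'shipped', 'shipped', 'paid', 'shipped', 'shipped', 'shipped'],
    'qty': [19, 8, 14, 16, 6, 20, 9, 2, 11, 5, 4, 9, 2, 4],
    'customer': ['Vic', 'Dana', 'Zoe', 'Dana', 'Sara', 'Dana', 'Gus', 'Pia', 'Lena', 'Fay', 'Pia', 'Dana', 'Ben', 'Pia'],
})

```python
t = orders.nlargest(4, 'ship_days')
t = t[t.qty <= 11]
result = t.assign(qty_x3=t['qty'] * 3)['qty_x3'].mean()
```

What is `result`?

take 4 rows with largest ship_days:
   ship_days   status  qty customer
6         13  shipped    9      Gus
8         12  shipped   11     Lena
2         11     paid   14      Zoe
9         11  shipped    5      Fay
filter rows where qty <= 11:
   ship_days   status  qty customer
6         13  shipped    9      Gus
8         12  shipped   11     Lena
9         11  shipped    5      Fay
add column qty_x3 = t['qty'] * 3:
   ship_days   status  qty customer  qty_x3
6         13  shipped    9      Gus      27
8         12  shipped   11     Lena      33
9         11  shipped    5      Fay      15
Finally, mean of column 'qty_x3' = 25.0.

25.0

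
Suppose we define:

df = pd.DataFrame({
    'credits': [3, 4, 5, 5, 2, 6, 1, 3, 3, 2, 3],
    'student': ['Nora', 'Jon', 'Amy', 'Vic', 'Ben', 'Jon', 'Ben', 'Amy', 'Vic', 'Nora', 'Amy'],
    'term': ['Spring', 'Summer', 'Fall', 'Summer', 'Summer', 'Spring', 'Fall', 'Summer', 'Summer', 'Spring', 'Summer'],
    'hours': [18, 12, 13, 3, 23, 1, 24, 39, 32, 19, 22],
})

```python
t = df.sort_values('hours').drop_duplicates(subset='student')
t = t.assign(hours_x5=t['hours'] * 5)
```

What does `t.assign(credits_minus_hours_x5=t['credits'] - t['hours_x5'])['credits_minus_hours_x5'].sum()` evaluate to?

-269

sort by hours:
    credits student    term  hours
5         6     Jon  Spring      1
3         5     Vic  Summer      3
1         4     Jon  Summer     12
2         5     Amy    Fall     13
0         3    Nora  Spring     18
9         2    Nora  Spring     19
10        3     Amy  Summer     22
4         2     Ben  Summer     23
6         1     Ben    Fall     24
8         3     Vic  Summer     32
7         3     Amy  Summer     39
drop duplicate student (keep=first):
   credits student    term  hours
5        6     Jon  Spring      1
3        5     Vic  Summer      3
2        5     Amy    Fall     13
0        3    Nora  Spring     18
4        2     Ben  Summer     23
add column hours_x5 = t['hours'] * 5:
   credits student    term  hours  hours_x5
5        6     Jon  Spring      1         5
3        5     Vic  Summer      3        15
2        5     Amy    Fall     13        65
0        3    Nora  Spring     18        90
4        2     Ben  Summer     23       115
add column credits_minus_hours_x5 = t['credits'] - t['hours_x5']:
   credits student    term  hours  hours_x5  credits_minus_hours_x5
5        6     Jon  Spring      1         5                       1
3        5     Vic  Summer      3        15                     -10
2        5     Amy    Fall     13        65                     -60
0        3    Nora  Spring     18        90                     -87
4        2     Ben  Summer     23       115                    -113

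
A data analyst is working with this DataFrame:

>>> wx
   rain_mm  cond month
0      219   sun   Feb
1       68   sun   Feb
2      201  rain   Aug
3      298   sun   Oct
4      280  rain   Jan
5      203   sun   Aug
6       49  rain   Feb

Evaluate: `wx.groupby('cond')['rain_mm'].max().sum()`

578

group by cond, max of rain_mm:
cond
rain    280
sun     298
Name: rain_mm, dtype: int64
Reading off the sum of the resulting series, we get 578.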